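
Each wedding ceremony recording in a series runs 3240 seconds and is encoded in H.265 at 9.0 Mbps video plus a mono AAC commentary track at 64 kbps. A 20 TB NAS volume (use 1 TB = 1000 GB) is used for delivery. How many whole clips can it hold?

Audio: 64 kbps = 0.064 Mbps.
Total bitrate: 9.064 Mbps.
Per item: 9.064 Mbps × 3240 s = 29,367 Mb = 3,671 MB.
Capacity: 20 TB = 160,000,000 Mb; 5448.23 items → 5448 complete.

5448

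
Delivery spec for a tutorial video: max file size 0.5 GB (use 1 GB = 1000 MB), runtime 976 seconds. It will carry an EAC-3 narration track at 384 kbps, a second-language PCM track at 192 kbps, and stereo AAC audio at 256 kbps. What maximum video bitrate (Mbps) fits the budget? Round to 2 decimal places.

3.27 Mbps

Budget: 0.5 GB = 4000.0 Mb.
Total bitrate budget: 4000.0 Mb / 976 s = 4.098 Mbps.
Audio total: 384 + 192 + 256 = 832 kbps = 0.832 Mbps.
Video: 4.098 − 0.832 = 3.266 Mbps.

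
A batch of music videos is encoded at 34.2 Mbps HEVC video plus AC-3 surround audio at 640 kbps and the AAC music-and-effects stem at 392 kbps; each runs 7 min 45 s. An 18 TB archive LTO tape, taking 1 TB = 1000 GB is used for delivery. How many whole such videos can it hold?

8789

7 min 45 s = 465 s
Audio total: 640 + 392 = 1032 kbps = 1.032 Mbps.
Total bitrate: 35.232 Mbps.
Per item: 35.232 Mbps × 465 s = 16,383 Mb = 2,048 MB.
Capacity: 18 TB = 144,000,000 Mb; 8789.66 items → 8789 complete.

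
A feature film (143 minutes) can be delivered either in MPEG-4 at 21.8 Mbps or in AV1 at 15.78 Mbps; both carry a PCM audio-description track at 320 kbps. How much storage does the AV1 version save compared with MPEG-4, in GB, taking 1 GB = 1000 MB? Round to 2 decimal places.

6.46 GB

143 min = 8580 s
Audio: 320 kbps = 0.320 Mbps.
MPEG-4: 22.120 Mbps × 8580 s = 189789.6 Mb = 23.724 GB.
AV1: 16.100 Mbps × 8580 s = 138138.0 Mb = 17.267 GB.
Saving: 23.724 − 17.267 = 6.456 GB.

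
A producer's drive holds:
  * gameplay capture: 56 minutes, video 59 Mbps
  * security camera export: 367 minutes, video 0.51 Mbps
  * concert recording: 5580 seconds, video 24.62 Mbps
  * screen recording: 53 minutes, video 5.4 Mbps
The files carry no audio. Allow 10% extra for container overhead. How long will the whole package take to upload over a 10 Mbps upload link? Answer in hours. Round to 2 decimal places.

11.12 hours

gameplay capture: 59.000 Mbps × 3360 s × 1.10 = 218064.0 Mb
security camera export: 0.510 Mbps × 22020 s × 1.10 = 12353.2 Mb
concert recording: 24.620 Mbps × 5580 s × 1.10 = 151117.6 Mb
screen recording: 5.400 Mbps × 3180 s × 1.10 = 18889.2 Mb
Total: 400424.0 Mb = 50053.0 MB.
At 10 Mbps: 400424.0 / 10 = 40042 s ≈ 11.1 hours.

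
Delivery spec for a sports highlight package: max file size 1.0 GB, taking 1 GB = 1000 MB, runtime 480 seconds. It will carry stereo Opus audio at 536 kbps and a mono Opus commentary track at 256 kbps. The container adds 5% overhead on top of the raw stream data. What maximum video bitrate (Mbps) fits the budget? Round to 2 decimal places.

15.08 Mbps

Budget: 1.0 GB = 8000.0 Mb.
Stream payload after overhead: 8000.0 / 1.05 = 7619.0 Mb.
Total bitrate budget: 7619.0 Mb / 480 s = 15.873 Mbps.
Audio total: 536 + 256 = 792 kbps = 0.792 Mbps.
Video: 15.873 − 0.792 = 15.081 Mbps.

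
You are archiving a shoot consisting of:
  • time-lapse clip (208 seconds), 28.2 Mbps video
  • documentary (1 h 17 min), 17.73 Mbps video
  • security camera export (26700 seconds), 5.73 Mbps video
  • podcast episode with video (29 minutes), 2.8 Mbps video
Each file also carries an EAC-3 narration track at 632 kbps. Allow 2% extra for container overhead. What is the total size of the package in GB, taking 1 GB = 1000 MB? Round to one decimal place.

Audio: 632 kbps = 0.632 Mbps.
time-lapse clip: 28.832 Mbps × 208 s × 1.02 = 6117.0 Mb
documentary: 18.362 Mbps × 4620 s × 1.02 = 86529.1 Mb
security camera export: 6.362 Mbps × 26700 s × 1.02 = 173262.7 Mb
podcast episode with video: 3.432 Mbps × 1740 s × 1.02 = 6091.1 Mb
Total: 271999.9 Mb = 34000.0 MB.
= 34.00 GB.

34.0 GB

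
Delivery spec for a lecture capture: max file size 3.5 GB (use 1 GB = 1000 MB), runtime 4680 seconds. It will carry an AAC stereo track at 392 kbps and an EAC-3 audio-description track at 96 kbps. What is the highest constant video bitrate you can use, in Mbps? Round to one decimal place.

5.5 Mbps

Budget: 3.5 GB = 28000.0 Mb.
Total bitrate budget: 28000.0 Mb / 4680 s = 5.983 Mbps.
Audio total: 392 + 96 = 488 kbps = 0.488 Mbps.
Video: 5.983 − 0.488 = 5.495 Mbps.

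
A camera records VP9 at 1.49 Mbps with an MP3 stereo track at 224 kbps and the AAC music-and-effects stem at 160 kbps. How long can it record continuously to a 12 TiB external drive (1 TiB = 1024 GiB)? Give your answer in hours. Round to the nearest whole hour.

Audio total: 224 + 160 = 384 kbps = 0.384 Mbps.
Total bitrate: 1.49 + 0.384 = 1.874 Mbps.
Capacity: 12 TiB = 105,553,116 Mb.
Recording time: 105,553,116 / 1.874 = 56,325,035 s ≈ 15,646 hours.

15646 hours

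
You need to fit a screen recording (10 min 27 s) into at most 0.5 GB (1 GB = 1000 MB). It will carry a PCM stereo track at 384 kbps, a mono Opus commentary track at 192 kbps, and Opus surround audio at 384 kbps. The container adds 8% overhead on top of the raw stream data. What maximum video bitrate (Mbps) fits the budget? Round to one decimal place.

Budget: 0.5 GB = 4000.0 Mb.
Stream payload after overhead: 4000.0 / 1.08 = 3703.7 Mb.
10 min 27 s = 627 s
Total bitrate budget: 3703.7 Mb / 627 s = 5.907 Mbps.
Audio total: 384 + 192 + 384 = 960 kbps = 0.960 Mbps.
Video: 5.907 − 0.960 = 4.947 Mbps.

4.9 Mbps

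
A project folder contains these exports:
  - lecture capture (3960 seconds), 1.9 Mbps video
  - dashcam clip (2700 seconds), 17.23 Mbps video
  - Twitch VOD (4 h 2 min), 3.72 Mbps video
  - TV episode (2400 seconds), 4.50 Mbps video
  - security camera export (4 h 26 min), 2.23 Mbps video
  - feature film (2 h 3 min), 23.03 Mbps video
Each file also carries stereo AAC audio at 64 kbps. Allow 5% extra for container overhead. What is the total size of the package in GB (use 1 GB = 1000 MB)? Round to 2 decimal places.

Audio: 64 kbps = 0.064 Mbps.
lecture capture: 1.964 Mbps × 3960 s × 1.05 = 8166.3 Mb
dashcam clip: 17.294 Mbps × 2700 s × 1.05 = 49028.5 Mb
Twitch VOD: 3.784 Mbps × 14520 s × 1.05 = 57690.9 Mb
TV episode: 4.564 Mbps × 2400 s × 1.05 = 11501.3 Mb
security camera export: 2.294 Mbps × 15960 s × 1.05 = 38442.9 Mb
feature film: 23.094 Mbps × 7380 s × 1.05 = 178955.4 Mb
Total: 343785.2 Mb = 42973.2 MB.
= 42.97 GB.

42.97 GB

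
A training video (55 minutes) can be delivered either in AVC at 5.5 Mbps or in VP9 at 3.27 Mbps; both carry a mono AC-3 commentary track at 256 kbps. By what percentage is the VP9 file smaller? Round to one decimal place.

38.7%

55 min = 3300 s
Audio: 256 kbps = 0.256 Mbps.
AVC: 5.756 Mbps × 3300 s = 18994.8 Mb = 2.374 GB.
VP9: 3.526 Mbps × 3300 s = 11635.8 Mb = 1.454 GB.
Reduction: (1 − 1.454/2.374) × 100 = 38.74%.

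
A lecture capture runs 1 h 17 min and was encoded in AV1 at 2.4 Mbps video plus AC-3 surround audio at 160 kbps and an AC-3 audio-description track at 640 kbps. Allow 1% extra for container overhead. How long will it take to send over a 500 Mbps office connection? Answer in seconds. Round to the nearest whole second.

1 h 17 min = 77 min = 4620 s
Audio total: 160 + 640 = 800 kbps = 0.800 Mbps.
Total bitrate: 3.200 Mbps.
File: 3.200 Mbps × 4620 s = 14784.0 Mb.
With 1% container overhead: ×1.01. → 14931.8 Mb.
At 500 Mbps: 14931.8 / 500 = 29.9 s ≈ 29.9 seconds.

30 seconds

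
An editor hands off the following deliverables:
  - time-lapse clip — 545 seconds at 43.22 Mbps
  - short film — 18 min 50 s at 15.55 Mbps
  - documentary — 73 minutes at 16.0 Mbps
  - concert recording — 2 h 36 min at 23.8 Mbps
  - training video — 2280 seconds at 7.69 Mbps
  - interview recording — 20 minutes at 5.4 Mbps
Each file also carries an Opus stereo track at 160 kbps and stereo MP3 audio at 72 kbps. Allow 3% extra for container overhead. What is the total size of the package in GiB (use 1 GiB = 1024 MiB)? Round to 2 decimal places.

Audio total: 160 + 72 = 232 kbps = 0.232 Mbps.
time-lapse clip: 43.452 Mbps × 545 s × 1.03 = 24391.8 Mb
short film: 15.782 Mbps × 1130 s × 1.03 = 18368.7 Mb
documentary: 16.232 Mbps × 4380 s × 1.03 = 73229.0 Mb
concert recording: 24.032 Mbps × 9360 s × 1.03 = 231687.7 Mb
training video: 7.922 Mbps × 2280 s × 1.03 = 18604.0 Mb
interview recording: 5.632 Mbps × 1200 s × 1.03 = 6961.2 Mb
Total: 373242.4 Mb = 46655.3 MB.
= 43.45 GiB.

43.45 GiB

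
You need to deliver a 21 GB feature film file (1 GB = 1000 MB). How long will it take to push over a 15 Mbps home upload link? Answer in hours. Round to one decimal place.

3.1 hours

File: 21 GB = 168000.0 Mb.
At 15 Mbps: 168000.0 / 15 = 11200.0 s ≈ 3.11 hours.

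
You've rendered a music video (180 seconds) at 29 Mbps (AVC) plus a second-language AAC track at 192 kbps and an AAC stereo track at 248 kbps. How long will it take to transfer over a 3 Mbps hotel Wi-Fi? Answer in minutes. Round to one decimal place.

Audio total: 192 + 248 = 440 kbps = 0.440 Mbps.
Total bitrate: 29.440 Mbps.
File: 29.440 Mbps × 180 s = 5299.2 Mb.
At 3 Mbps: 5299.2 / 3 = 1766.4 s ≈ 29.4 minutes.

29.4 minutes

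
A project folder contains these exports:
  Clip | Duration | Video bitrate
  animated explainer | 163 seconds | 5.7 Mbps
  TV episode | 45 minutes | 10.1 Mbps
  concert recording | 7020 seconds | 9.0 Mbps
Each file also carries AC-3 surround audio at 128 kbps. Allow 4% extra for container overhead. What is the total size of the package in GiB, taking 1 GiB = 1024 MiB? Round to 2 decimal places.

11.22 GiB

Audio: 128 kbps = 0.128 Mbps.
animated explainer: 5.828 Mbps × 163 s × 1.04 = 988.0 Mb
TV episode: 10.228 Mbps × 2700 s × 1.04 = 28720.2 Mb
concert recording: 9.128 Mbps × 7020 s × 1.04 = 66641.7 Mb
Total: 96349.9 Mb = 12043.7 MB.
= 11.22 GiB.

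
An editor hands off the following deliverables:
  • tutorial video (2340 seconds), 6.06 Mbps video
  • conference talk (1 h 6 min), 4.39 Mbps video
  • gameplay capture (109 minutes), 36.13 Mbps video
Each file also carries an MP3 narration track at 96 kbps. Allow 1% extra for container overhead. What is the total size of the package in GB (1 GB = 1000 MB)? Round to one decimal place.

34.0 GB

Audio: 96 kbps = 0.096 Mbps.
tutorial video: 6.156 Mbps × 2340 s × 1.01 = 14549.1 Mb
conference talk: 4.486 Mbps × 3960 s × 1.01 = 17942.2 Mb
gameplay capture: 36.226 Mbps × 6540 s × 1.01 = 239287.2 Mb
Total: 271778.5 Mb = 33972.3 MB.
= 33.97 GB.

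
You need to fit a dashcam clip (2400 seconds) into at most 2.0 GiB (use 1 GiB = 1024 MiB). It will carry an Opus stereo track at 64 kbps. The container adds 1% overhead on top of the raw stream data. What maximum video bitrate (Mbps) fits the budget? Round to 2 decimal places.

7.02 Mbps

Budget: 2.0 GiB = 17179.9 Mb.
Stream payload after overhead: 17179.9 / 1.01 = 17009.8 Mb.
Total bitrate budget: 17009.8 Mb / 2400 s = 7.087 Mbps.
Audio: 64 kbps = 0.064 Mbps.
Video: 7.087 − 0.064 = 7.023 Mbps.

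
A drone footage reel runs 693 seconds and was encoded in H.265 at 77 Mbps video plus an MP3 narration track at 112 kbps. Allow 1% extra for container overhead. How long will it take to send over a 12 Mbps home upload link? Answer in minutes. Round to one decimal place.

75.0 minutes

Audio: 112 kbps = 0.112 Mbps.
Total bitrate: 77.112 Mbps.
File: 77.112 Mbps × 693 s = 53438.6 Mb.
With 1% container overhead: ×1.01. → 53973.0 Mb.
At 12 Mbps: 53973.0 / 12 = 4497.8 s ≈ 75 minutes.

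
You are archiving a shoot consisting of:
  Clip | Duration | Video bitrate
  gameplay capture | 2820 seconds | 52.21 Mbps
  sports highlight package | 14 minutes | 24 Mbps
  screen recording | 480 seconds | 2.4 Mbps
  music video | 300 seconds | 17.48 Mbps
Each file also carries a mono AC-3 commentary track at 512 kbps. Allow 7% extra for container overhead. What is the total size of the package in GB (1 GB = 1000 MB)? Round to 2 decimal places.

Audio: 512 kbps = 0.512 Mbps.
gameplay capture: 52.722 Mbps × 2820 s × 1.07 = 159083.4 Mb
sports highlight package: 24.512 Mbps × 840 s × 1.07 = 22031.4 Mb
screen recording: 2.912 Mbps × 480 s × 1.07 = 1495.6 Mb
music video: 17.992 Mbps × 300 s × 1.07 = 5775.4 Mb
Total: 188385.8 Mb = 23548.2 MB.
= 23.55 GB.

23.55 GB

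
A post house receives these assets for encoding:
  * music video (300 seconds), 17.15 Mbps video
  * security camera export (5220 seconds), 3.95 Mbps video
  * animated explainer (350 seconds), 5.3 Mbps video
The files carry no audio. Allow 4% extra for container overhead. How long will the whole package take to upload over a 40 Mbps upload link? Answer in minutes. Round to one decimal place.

music video: 17.150 Mbps × 300 s × 1.04 = 5350.8 Mb
security camera export: 3.950 Mbps × 5220 s × 1.04 = 21443.8 Mb
animated explainer: 5.300 Mbps × 350 s × 1.04 = 1929.2 Mb
Total: 28723.8 Mb = 3590.5 MB.
At 40 Mbps: 28723.8 / 40 = 718 s ≈ 12 minutes.

12.0 minutes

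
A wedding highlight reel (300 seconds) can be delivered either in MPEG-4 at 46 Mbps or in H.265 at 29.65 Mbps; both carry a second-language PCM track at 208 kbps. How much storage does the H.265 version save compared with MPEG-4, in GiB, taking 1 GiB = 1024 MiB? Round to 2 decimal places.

0.57 GiB

Audio: 208 kbps = 0.208 Mbps.
MPEG-4: 46.208 Mbps × 300 s = 13862.4 Mb = 1.614 GiB.
H.265: 29.858 Mbps × 300 s = 8957.4 Mb = 1.043 GiB.
Saving: 1.614 − 1.043 = 0.571 GiB.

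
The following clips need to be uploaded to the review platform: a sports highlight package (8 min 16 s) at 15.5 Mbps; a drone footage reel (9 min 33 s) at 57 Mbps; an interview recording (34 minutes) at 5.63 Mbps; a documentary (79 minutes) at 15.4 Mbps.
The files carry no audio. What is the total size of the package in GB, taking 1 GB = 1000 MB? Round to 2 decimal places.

15.60 GB

sports highlight package: 15.500 Mbps × 496 s = 7688.0 Mb
drone footage reel: 57.000 Mbps × 573 s = 32661.0 Mb
interview recording: 5.630 Mbps × 2040 s = 11485.2 Mb
documentary: 15.400 Mbps × 4740 s = 72996.0 Mb
Total: 124830.2 Mb = 15603.8 MB.
= 15.60 GB.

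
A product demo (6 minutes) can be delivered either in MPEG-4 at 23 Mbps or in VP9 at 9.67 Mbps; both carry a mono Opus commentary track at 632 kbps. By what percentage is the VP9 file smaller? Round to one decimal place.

56.4%

6 min = 360 s
Audio: 632 kbps = 0.632 Mbps.
MPEG-4: 23.632 Mbps × 360 s = 8507.5 Mb = 1.063 GB.
VP9: 10.302 Mbps × 360 s = 3708.7 Mb = 0.464 GB.
Reduction: (1 − 0.464/1.063) × 100 = 56.41%.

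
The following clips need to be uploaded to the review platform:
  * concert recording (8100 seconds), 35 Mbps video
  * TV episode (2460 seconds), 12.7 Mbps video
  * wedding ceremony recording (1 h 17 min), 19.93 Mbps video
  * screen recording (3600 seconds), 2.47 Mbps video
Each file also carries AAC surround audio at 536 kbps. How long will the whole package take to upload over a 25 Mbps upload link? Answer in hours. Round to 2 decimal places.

4.73 hours

Audio: 536 kbps = 0.536 Mbps.
concert recording: 35.536 Mbps × 8100 s = 287841.6 Mb
TV episode: 13.236 Mbps × 2460 s = 32560.6 Mb
wedding ceremony recording: 20.466 Mbps × 4620 s = 94552.9 Mb
screen recording: 3.006 Mbps × 3600 s = 10821.6 Mb
Total: 425776.7 Mb = 53222.1 MB.
At 25 Mbps: 425776.7 / 25 = 17031 s ≈ 4.73 hours.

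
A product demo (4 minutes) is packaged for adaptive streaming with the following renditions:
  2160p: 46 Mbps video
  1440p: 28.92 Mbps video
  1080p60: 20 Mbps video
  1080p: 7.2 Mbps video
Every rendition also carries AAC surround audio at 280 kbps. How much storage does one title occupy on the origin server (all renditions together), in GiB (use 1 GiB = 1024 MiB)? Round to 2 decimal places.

4 min = 240 s
Audio: 280 kbps = 0.280 Mbps.
Sum of rendition bitrates: (46+0.280) + (28.92+0.280) + (20+0.280) + (7.2+0.280) = 103.240 Mbps.
× 240 s = 24,778 Mb = 3,097 MB = 2.884 GiB.

2.88 GiB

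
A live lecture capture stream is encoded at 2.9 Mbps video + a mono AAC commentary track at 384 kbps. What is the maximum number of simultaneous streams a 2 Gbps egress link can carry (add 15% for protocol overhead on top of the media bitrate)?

529

Audio: 384 kbps = 0.384 Mbps.
Per-viewer media rate: 3.284 Mbps.
On the wire with 15% overhead: 3.777 Mbps.
2 Gbps = 2,000 Mbps; 2,000 / 3.777 = 529.58 → 529 viewers.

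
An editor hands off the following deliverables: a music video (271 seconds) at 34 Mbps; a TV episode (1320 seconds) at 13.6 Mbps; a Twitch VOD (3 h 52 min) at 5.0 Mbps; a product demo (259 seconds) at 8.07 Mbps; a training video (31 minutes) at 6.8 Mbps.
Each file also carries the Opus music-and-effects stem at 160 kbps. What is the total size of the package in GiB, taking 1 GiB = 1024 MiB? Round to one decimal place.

Audio: 160 kbps = 0.160 Mbps.
music video: 34.160 Mbps × 271 s = 9257.4 Mb
TV episode: 13.760 Mbps × 1320 s = 18163.2 Mb
Twitch VOD: 5.160 Mbps × 13920 s = 71827.2 Mb
product demo: 8.230 Mbps × 259 s = 2131.6 Mb
training video: 6.960 Mbps × 1860 s = 12945.6 Mb
Total: 114324.9 Mb = 14290.6 MB.
= 13.31 GiB.

13.3 GiB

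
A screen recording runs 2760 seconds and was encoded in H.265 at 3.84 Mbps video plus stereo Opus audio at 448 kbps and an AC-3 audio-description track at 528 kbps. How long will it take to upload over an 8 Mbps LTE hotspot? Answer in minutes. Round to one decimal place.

27.7 minutes

Audio total: 448 + 528 = 976 kbps = 0.976 Mbps.
Total bitrate: 4.816 Mbps.
File: 4.816 Mbps × 2760 s = 13292.2 Mb.
At 8 Mbps: 13292.2 / 8 = 1661.5 s ≈ 27.7 minutes.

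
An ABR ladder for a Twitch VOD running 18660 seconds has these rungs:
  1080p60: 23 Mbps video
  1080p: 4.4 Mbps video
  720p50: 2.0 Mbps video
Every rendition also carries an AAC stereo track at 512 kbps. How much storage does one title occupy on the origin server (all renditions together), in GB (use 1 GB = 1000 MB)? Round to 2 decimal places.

72.16 GB

Audio: 512 kbps = 0.512 Mbps.
Sum of rendition bitrates: (23+0.512) + (4.4+0.512) + (2.0+0.512) = 30.936 Mbps.
× 18660 s = 577,266 Mb = 72,158 MB = 72.16 GB.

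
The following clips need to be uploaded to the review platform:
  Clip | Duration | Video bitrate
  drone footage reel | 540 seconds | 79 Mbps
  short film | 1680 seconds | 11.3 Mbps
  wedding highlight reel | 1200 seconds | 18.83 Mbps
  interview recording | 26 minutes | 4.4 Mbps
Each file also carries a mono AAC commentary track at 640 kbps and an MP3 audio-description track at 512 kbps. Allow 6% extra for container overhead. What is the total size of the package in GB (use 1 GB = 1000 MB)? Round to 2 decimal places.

Audio total: 640 + 512 = 1152 kbps = 1.152 Mbps.
drone footage reel: 80.152 Mbps × 540 s × 1.06 = 45879.0 Mb
short film: 12.452 Mbps × 1680 s × 1.06 = 22174.5 Mb
wedding highlight reel: 19.982 Mbps × 1200 s × 1.06 = 25417.1 Mb
interview recording: 5.552 Mbps × 1560 s × 1.06 = 9180.8 Mb
Total: 102651.4 Mb = 12831.4 MB.
= 12.83 GB.

12.83 GB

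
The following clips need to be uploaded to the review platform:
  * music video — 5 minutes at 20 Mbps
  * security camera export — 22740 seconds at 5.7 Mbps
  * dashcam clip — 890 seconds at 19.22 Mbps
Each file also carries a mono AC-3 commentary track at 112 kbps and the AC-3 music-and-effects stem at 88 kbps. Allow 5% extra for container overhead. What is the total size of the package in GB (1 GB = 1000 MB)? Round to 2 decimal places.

Audio total: 112 + 88 = 200 kbps = 0.200 Mbps.
music video: 20.200 Mbps × 300 s × 1.05 = 6363.0 Mb
security camera export: 5.900 Mbps × 22740 s × 1.05 = 140874.3 Mb
dashcam clip: 19.420 Mbps × 890 s × 1.05 = 18148.0 Mb
Total: 165385.3 Mb = 20673.2 MB.
= 20.67 GB.

20.67 GB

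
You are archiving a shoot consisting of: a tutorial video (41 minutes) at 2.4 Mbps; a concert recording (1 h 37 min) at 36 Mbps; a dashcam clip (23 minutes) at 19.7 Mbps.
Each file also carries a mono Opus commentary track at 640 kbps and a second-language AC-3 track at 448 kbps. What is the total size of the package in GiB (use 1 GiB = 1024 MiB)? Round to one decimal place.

Audio total: 640 + 448 = 1088 kbps = 1.088 Mbps.
tutorial video: 3.488 Mbps × 2460 s = 8580.5 Mb
concert recording: 37.088 Mbps × 5820 s = 215852.2 Mb
dashcam clip: 20.788 Mbps × 1380 s = 28687.4 Mb
Total: 253120.1 Mb = 31640.0 MB.
= 29.47 GiB.

29.5 GiB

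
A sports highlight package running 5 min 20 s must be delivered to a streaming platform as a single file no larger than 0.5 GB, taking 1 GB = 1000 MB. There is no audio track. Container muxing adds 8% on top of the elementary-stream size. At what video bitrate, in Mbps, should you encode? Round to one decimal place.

Budget: 0.5 GB = 4000.0 Mb.
Stream payload after overhead: 4000.0 / 1.08 = 3703.7 Mb.
5 min 20 s = 320 s
Total bitrate budget: 3703.7 Mb / 320 s = 11.574 Mbps.

11.6 Mbps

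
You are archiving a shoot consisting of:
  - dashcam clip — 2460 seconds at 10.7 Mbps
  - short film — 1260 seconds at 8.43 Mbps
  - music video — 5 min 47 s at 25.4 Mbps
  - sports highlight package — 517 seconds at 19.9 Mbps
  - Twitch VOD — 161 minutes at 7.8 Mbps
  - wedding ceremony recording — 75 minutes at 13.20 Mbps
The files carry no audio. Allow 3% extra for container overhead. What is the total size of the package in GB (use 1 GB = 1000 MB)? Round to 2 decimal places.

dashcam clip: 10.700 Mbps × 2460 s × 1.03 = 27111.7 Mb
short film: 8.430 Mbps × 1260 s × 1.03 = 10940.5 Mb
music video: 25.400 Mbps × 347 s × 1.03 = 9078.2 Mb
sports highlight package: 19.900 Mbps × 517 s × 1.03 = 10596.9 Mb
Twitch VOD: 7.800 Mbps × 9660 s × 1.03 = 77608.4 Mb
wedding ceremony recording: 13.200 Mbps × 4500 s × 1.03 = 61182.0 Mb
Total: 196517.7 Mb = 24564.7 MB.
= 24.56 GB.

24.56 GB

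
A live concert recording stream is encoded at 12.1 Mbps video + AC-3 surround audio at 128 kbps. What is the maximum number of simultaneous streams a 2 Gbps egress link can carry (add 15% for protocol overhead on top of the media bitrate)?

142

Audio: 128 kbps = 0.128 Mbps.
Per-viewer media rate: 12.228 Mbps.
On the wire with 15% overhead: 14.062 Mbps.
2 Gbps = 2,000 Mbps; 2,000 / 14.062 = 142.23 → 142 viewers.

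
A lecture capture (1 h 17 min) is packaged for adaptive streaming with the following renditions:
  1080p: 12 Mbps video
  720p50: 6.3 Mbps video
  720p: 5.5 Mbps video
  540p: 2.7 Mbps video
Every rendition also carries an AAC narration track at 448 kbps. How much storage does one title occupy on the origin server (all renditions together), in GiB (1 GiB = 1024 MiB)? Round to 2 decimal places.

15.22 GiB

1 h 17 min = 77 min = 4620 s
Audio: 448 kbps = 0.448 Mbps.
Sum of rendition bitrates: (12+0.448) + (6.3+0.448) + (5.5+0.448) + (2.7+0.448) = 28.292 Mbps.
× 4620 s = 130,709 Mb = 16,339 MB = 15.22 GiB.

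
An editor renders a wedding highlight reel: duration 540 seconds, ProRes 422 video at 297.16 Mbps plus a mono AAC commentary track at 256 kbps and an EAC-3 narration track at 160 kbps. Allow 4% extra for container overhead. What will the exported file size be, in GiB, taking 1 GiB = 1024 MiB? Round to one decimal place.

19.5 GiB

Audio total: 256 + 160 = 416 kbps = 0.416 Mbps.
Total bitrate: 297.16 + 0.416 = 297.576 Mbps.
Stream data: 297.576 Mbps × 540 s = 160691.0 Mb.
With 4% container overhead: ×1.04.
167,119 Mb = 20,889,835,200 bytes ÷ 1,073,741,824 = 19.46 GiB.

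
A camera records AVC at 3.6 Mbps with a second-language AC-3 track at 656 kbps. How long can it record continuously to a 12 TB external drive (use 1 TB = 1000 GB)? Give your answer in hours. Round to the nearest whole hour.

6266 hours

Audio: 656 kbps = 0.656 Mbps.
Total bitrate: 3.6 + 0.656 = 4.256 Mbps.
Capacity: 12 TB = 96,000,000 Mb.
Recording time: 96,000,000 / 4.256 = 22,556,391 s ≈ 6,266 hours.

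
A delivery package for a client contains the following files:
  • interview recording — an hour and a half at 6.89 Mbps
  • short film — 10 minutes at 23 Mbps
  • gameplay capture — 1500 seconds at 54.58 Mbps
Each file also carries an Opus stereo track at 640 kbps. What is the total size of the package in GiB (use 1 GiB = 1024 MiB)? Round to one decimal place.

16.0 GiB

Audio: 640 kbps = 0.640 Mbps.
interview recording: 7.530 Mbps × 5400 s = 40662.0 Mb
short film: 23.640 Mbps × 600 s = 14184.0 Mb
gameplay capture: 55.220 Mbps × 1500 s = 82830.0 Mb
Total: 137676.0 Mb = 17209.5 MB.
= 16.03 GiB.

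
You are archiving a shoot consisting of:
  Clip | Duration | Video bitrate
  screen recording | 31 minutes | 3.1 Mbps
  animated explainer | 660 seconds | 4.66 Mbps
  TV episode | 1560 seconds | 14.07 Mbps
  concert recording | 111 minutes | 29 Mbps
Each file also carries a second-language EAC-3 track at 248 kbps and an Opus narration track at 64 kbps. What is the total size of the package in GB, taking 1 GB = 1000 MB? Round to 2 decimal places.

28.41 GB

Audio total: 248 + 64 = 312 kbps = 0.312 Mbps.
screen recording: 3.412 Mbps × 1860 s = 6346.3 Mb
animated explainer: 4.972 Mbps × 660 s = 3281.5 Mb
TV episode: 14.382 Mbps × 1560 s = 22435.9 Mb
concert recording: 29.312 Mbps × 6660 s = 195217.9 Mb
Total: 227281.7 Mb = 28410.2 MB.
= 28.41 GB.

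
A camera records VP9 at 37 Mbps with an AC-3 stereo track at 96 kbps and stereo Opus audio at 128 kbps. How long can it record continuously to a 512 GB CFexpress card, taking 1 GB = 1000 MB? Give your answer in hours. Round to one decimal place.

Audio total: 96 + 128 = 224 kbps = 0.224 Mbps.
Total bitrate: 37 + 0.224 = 37.224 Mbps.
Capacity: 512 GB = 4,096,000 Mb.
Recording time: 4,096,000 / 37.224 = 110,037 s ≈ 30.6 hours.

30.6 hours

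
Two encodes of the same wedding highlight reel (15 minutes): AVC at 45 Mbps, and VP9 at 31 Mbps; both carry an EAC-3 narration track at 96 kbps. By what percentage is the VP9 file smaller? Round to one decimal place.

15 min = 900 s
Audio: 96 kbps = 0.096 Mbps.
AVC: 45.096 Mbps × 900 s = 40586.4 Mb = 5.073 GB.
VP9: 31.096 Mbps × 900 s = 27986.4 Mb = 3.498 GB.
Reduction: (1 − 3.498/5.073) × 100 = 31.04%.

31.0%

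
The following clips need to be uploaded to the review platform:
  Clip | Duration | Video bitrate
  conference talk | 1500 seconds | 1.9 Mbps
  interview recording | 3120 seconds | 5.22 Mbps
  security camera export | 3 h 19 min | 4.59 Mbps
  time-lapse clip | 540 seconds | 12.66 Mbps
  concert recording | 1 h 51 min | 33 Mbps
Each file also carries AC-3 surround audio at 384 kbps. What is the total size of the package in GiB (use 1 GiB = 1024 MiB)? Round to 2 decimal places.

Audio: 384 kbps = 0.384 Mbps.
conference talk: 2.284 Mbps × 1500 s = 3426.0 Mb
interview recording: 5.604 Mbps × 3120 s = 17484.5 Mb
security camera export: 4.974 Mbps × 11940 s = 59389.6 Mb
time-lapse clip: 13.044 Mbps × 540 s = 7043.8 Mb
concert recording: 33.384 Mbps × 6660 s = 222337.4 Mb
Total: 309681.2 Mb = 38710.2 MB.
= 36.05 GiB.

36.05 GiB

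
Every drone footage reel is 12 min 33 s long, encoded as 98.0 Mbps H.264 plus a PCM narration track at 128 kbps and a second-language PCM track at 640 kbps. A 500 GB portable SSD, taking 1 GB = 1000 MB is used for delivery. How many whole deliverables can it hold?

53

12 min 33 s = 753 s
Audio total: 128 + 640 = 768 kbps = 0.768 Mbps.
Total bitrate: 98.768 Mbps.
Per item: 98.768 Mbps × 753 s = 74,372 Mb = 9,297 MB.
Capacity: 500 GB = 4,000,000 Mb; 53.78 items → 53 complete.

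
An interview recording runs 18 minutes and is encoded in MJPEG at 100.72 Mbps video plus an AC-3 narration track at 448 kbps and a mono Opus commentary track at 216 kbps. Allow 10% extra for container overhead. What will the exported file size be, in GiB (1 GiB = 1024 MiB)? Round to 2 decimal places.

18 min = 1080 s
Audio total: 448 + 216 = 664 kbps = 0.664 Mbps.
Total bitrate: 100.72 + 0.664 = 101.384 Mbps.
Stream data: 101.384 Mbps × 1080 s = 109494.7 Mb.
With 10% container overhead: ×1.10.
120,444 Mb = 15,055,524,000 bytes ÷ 1,073,741,824 = 14.02 GiB.

14.02 GiB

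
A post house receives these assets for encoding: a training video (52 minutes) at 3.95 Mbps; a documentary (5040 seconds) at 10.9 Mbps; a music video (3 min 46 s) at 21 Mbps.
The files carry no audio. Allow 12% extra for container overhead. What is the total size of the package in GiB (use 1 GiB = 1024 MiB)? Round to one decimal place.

training video: 3.950 Mbps × 3120 s × 1.12 = 13802.9 Mb
documentary: 10.900 Mbps × 5040 s × 1.12 = 61528.3 Mb
music video: 21.000 Mbps × 226 s × 1.12 = 5315.5 Mb
Total: 80646.7 Mb = 10080.8 MB.
= 9.389 GiB.

9.4 GiB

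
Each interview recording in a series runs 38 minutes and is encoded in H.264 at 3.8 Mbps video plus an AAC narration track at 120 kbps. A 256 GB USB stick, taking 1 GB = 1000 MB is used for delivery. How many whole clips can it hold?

38 min = 2280 s
Audio: 120 kbps = 0.120 Mbps.
Total bitrate: 3.920 Mbps.
Per item: 3.920 Mbps × 2280 s = 8,938 Mb = 1,117 MB.
Capacity: 256 GB = 2,048,000 Mb; 229.14 items → 229 complete.

229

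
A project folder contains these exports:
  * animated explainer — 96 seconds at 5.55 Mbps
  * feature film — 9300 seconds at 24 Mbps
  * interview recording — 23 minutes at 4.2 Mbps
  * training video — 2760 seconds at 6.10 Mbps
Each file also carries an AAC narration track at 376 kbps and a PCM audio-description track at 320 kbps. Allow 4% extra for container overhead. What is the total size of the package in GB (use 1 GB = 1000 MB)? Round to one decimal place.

33.3 GB

Audio total: 376 + 320 = 696 kbps = 0.696 Mbps.
animated explainer: 6.246 Mbps × 96 s × 1.04 = 623.6 Mb
feature film: 24.696 Mbps × 9300 s × 1.04 = 238859.7 Mb
interview recording: 4.896 Mbps × 1380 s × 1.04 = 7026.7 Mb
training video: 6.796 Mbps × 2760 s × 1.04 = 19507.2 Mb
Total: 266017.3 Mb = 33252.2 MB.
= 33.25 GB.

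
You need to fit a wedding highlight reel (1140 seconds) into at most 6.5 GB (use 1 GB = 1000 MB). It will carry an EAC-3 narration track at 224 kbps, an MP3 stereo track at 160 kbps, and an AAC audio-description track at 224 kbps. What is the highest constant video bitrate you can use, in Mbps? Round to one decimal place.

Budget: 6.5 GB = 52000.0 Mb.
Total bitrate budget: 52000.0 Mb / 1140 s = 45.614 Mbps.
Audio total: 224 + 160 + 224 = 608 kbps = 0.608 Mbps.
Video: 45.614 − 0.608 = 45.006 Mbps.

45.0 Mbps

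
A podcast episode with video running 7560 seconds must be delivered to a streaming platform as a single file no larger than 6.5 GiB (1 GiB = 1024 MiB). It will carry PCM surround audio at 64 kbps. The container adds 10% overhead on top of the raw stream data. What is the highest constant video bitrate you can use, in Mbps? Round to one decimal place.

6.7 Mbps

Budget: 6.5 GiB = 55834.6 Mb.
Stream payload after overhead: 55834.6 / 1.10 = 50758.7 Mb.
Total bitrate budget: 50758.7 Mb / 7560 s = 6.714 Mbps.
Audio: 64 kbps = 0.064 Mbps.
Video: 6.714 − 0.064 = 6.650 Mbps.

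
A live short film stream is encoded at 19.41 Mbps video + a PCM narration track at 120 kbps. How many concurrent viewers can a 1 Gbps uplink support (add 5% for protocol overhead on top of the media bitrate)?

48

Audio: 120 kbps = 0.120 Mbps.
Per-viewer media rate: 19.530 Mbps.
On the wire with 5% overhead: 20.506 Mbps.
1 Gbps = 1,000 Mbps; 1,000 / 20.506 = 48.77 → 48 viewers.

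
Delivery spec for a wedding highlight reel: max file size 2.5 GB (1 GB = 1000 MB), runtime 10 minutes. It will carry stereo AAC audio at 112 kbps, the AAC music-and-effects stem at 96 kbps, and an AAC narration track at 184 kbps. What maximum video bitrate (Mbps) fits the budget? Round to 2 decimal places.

Budget: 2.5 GB = 20000.0 Mb.
10 min = 600 s
Total bitrate budget: 20000.0 Mb / 600 s = 33.333 Mbps.
Audio total: 112 + 96 + 184 = 392 kbps = 0.392 Mbps.
Video: 33.333 − 0.392 = 32.941 Mbps.

32.94 Mbps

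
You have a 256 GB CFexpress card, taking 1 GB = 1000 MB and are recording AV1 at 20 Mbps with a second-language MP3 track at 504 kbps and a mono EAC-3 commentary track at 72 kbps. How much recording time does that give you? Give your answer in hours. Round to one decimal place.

Audio total: 504 + 72 = 576 kbps = 0.576 Mbps.
Total bitrate: 20 + 0.576 = 20.576 Mbps.
Capacity: 256 GB = 2,048,000 Mb.
Recording time: 2,048,000 / 20.576 = 99,533 s ≈ 27.6 hours.

27.6 hours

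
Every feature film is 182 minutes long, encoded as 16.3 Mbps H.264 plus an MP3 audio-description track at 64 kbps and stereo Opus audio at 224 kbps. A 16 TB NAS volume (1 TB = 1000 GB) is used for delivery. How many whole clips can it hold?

706

182 min = 10920 s
Audio total: 64 + 224 = 288 kbps = 0.288 Mbps.
Total bitrate: 16.588 Mbps.
Per item: 16.588 Mbps × 10920 s = 181,141 Mb = 22,643 MB.
Capacity: 16 TB = 128,000,000 Mb; 706.63 items → 706 complete.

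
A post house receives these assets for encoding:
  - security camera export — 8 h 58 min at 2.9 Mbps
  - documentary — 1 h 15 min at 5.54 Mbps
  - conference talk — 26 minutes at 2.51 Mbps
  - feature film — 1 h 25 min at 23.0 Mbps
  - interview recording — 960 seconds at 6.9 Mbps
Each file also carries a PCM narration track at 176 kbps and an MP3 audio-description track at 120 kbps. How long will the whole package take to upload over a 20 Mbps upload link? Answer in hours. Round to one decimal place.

Audio total: 176 + 120 = 296 kbps = 0.296 Mbps.
security camera export: 3.196 Mbps × 32280 s = 103166.9 Mb
documentary: 5.836 Mbps × 4500 s = 26262.0 Mb
conference talk: 2.806 Mbps × 1560 s = 4377.4 Mb
feature film: 23.296 Mbps × 5100 s = 118809.6 Mb
interview recording: 7.196 Mbps × 960 s = 6908.2 Mb
Total: 259524.0 Mb = 32440.5 MB.
At 20 Mbps: 259524.0 / 20 = 12976 s ≈ 3.6 hours.

3.6 hours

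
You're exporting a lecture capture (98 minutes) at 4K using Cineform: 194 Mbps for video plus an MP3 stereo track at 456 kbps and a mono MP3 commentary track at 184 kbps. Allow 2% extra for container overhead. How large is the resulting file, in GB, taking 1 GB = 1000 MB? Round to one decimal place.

98 min = 5880 s
Audio total: 456 + 184 = 640 kbps = 0.640 Mbps.
Total bitrate: 194 + 0.640 = 194.640 Mbps.
Stream data: 194.640 Mbps × 5880 s = 1144483.2 Mb.
With 2% container overhead: ×1.02.
1,167,373 Mb ÷ 8 = 145,922 MB → 145.9 GB.

145.9 GB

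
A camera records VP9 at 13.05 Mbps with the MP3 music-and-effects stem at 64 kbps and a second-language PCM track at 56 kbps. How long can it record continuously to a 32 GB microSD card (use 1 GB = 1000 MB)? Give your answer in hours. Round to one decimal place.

Audio total: 64 + 56 = 120 kbps = 0.120 Mbps.
Total bitrate: 13.05 + 0.120 = 13.170 Mbps.
Capacity: 32 GB = 256,000 Mb.
Recording time: 256,000 / 13.170 = 19,438 s ≈ 5.40 hours.

5.4 hours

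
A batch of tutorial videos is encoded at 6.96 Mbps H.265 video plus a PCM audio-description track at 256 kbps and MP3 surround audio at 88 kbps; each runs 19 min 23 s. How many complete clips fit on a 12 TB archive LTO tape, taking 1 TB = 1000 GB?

11301

19 min 23 s = 1163 s
Audio total: 256 + 88 = 344 kbps = 0.344 Mbps.
Total bitrate: 7.304 Mbps.
Per item: 7.304 Mbps × 1163 s = 8,495 Mb = 1,062 MB.
Capacity: 12 TB = 96,000,000 Mb; 11301.36 items → 11301 complete.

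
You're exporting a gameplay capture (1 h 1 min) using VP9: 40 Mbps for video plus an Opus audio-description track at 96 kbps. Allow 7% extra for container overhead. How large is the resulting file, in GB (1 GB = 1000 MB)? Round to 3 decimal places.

19.628 GB

1 h 1 min = 61 min = 3660 s
Audio: 96 kbps = 0.096 Mbps.
Total bitrate: 40 + 0.096 = 40.096 Mbps.
Stream data: 40.096 Mbps × 3660 s = 146751.4 Mb.
With 7% container overhead: ×1.07.
157,024 Mb ÷ 8 = 19,628 MB → 19.63 GB.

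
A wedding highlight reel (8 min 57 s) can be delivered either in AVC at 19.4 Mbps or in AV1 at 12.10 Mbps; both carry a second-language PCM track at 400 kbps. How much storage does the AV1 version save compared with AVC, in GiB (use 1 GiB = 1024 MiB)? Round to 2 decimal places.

8 min 57 s = 537 s
Audio: 400 kbps = 0.400 Mbps.
AVC: 19.800 Mbps × 537 s = 10632.6 Mb = 1.238 GiB.
AV1: 12.500 Mbps × 537 s = 6712.5 Mb = 0.781 GiB.
Saving: 1.238 − 0.781 = 0.456 GiB.

0.46 GiB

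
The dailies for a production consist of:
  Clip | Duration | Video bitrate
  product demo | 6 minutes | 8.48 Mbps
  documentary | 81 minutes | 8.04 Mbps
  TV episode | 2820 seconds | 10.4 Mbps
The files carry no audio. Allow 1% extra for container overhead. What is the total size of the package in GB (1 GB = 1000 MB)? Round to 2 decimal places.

product demo: 8.480 Mbps × 360 s × 1.01 = 3083.3 Mb
documentary: 8.040 Mbps × 4860 s × 1.01 = 39465.1 Mb
TV episode: 10.400 Mbps × 2820 s × 1.01 = 29621.3 Mb
Total: 72169.8 Mb = 9021.2 MB.
= 9.021 GB.

9.02 GB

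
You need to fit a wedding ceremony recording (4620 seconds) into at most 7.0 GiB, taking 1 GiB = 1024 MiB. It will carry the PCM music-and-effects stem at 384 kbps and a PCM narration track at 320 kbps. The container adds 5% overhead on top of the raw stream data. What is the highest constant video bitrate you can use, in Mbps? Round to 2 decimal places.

11.69 Mbps

Budget: 7.0 GiB = 60129.5 Mb.
Stream payload after overhead: 60129.5 / 1.05 = 57266.2 Mb.
Total bitrate budget: 57266.2 Mb / 4620 s = 12.395 Mbps.
Audio total: 384 + 320 = 704 kbps = 0.704 Mbps.
Video: 12.395 − 0.704 = 11.691 Mbps.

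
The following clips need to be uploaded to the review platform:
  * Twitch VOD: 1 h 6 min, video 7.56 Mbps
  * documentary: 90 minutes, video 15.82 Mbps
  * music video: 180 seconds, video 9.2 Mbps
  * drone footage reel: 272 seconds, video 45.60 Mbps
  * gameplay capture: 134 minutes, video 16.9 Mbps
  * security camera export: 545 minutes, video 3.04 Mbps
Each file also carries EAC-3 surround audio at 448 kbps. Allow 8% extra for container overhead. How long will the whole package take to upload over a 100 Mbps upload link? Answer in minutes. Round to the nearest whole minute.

Audio: 448 kbps = 0.448 Mbps.
Twitch VOD: 8.008 Mbps × 3960 s × 1.08 = 34248.6 Mb
documentary: 16.268 Mbps × 5400 s × 1.08 = 94875.0 Mb
music video: 9.648 Mbps × 180 s × 1.08 = 1875.6 Mb
drone footage reel: 46.048 Mbps × 272 s × 1.08 = 13527.1 Mb
gameplay capture: 17.348 Mbps × 8040 s × 1.08 = 150636.2 Mb
security camera export: 3.488 Mbps × 32700 s × 1.08 = 123182.2 Mb
Total: 418344.6 Mb = 52293.1 MB.
At 100 Mbps: 418344.6 / 100 = 4183 s ≈ 69.7 minutes.

70 minutes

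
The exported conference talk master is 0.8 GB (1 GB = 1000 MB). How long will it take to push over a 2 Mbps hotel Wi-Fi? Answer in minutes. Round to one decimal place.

File: 0.8 GB = 6400.0 Mb.
At 2 Mbps: 6400.0 / 2 = 3200.0 s ≈ 53.3 minutes.

53.3 minutes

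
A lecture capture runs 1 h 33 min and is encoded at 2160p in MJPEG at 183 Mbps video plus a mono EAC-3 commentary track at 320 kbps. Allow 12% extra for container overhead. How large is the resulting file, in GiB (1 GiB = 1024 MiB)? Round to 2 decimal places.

1 h 33 min = 93 min = 5580 s
Audio: 320 kbps = 0.320 Mbps.
Total bitrate: 183 + 0.320 = 183.320 Mbps.
Stream data: 183.320 Mbps × 5580 s = 1022925.6 Mb.
With 12% container overhead: ×1.12.
1,145,677 Mb = 143,209,584,000 bytes ÷ 1,073,741,824 = 133.4 GiB.

133.37 GiB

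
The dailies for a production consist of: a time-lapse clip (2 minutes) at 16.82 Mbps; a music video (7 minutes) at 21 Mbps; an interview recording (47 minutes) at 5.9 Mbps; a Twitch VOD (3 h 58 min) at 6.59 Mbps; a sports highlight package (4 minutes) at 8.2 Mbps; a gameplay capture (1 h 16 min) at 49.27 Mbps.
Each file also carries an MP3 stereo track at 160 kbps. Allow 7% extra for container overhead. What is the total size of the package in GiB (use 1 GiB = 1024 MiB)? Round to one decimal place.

43.8 GiB

Audio: 160 kbps = 0.160 Mbps.
time-lapse clip: 16.980 Mbps × 120 s × 1.07 = 2180.2 Mb
music video: 21.160 Mbps × 420 s × 1.07 = 9509.3 Mb
interview recording: 6.060 Mbps × 2820 s × 1.07 = 18285.4 Mb
Twitch VOD: 6.750 Mbps × 14280 s × 1.07 = 103137.3 Mb
sports highlight package: 8.360 Mbps × 240 s × 1.07 = 2146.8 Mb
gameplay capture: 49.430 Mbps × 4560 s × 1.07 = 241178.9 Mb
Total: 376438.0 Mb = 47054.7 MB.
= 43.82 GiB.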